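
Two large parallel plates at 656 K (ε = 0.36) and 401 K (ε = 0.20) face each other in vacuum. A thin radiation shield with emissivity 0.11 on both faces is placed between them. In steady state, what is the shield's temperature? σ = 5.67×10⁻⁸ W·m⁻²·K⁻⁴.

T_s ≈ 580 K

In steady state the net flux on the hot side equals that on the cold side.
σ(T₁⁴−T_s⁴)/D₁ = σ(T_s⁴−T₂⁴)/D₂, with D₁ = 1/ε₁+1/ε_s−1 = 10.87, D₂ = 1/ε_s+1/ε₂−1 = 13.09.
Solve for T_s⁴: T_s⁴ = (D₂·T₁⁴ + D₁·T₂⁴)/(D₁+D₂) = 1.129×10¹¹ K⁴.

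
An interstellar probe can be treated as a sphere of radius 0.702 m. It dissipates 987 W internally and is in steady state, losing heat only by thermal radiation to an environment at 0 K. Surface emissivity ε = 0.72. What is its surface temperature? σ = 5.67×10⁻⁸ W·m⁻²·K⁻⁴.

Steady state: internal power = radiated power, P = εσA T⁴.
Radiating area A = 4πr² = 6.193 m².
T⁴ = P/(εσA) = 987/(0.72·5.67×10⁻⁸·6.193) = 3.904×10⁹ K⁴.
T = (3.904×10⁹)^(1/4).

T ≈ 250 K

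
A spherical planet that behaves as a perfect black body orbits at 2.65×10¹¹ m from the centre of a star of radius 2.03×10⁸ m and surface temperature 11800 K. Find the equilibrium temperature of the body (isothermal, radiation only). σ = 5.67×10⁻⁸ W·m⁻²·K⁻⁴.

T ≈ 231 K

The star's surface emits σT_*⁴; at distance d the flux is S = σT_*⁴(R_*/d)².
S = 5.67×10⁻⁸·(11800)⁴·(2.03×10⁸/2.65×10¹¹)² = 645.1 W/m².
For an isothermal sphere T⁴ = (1−a)S/(4σ) = 2.844×10⁹ K⁴.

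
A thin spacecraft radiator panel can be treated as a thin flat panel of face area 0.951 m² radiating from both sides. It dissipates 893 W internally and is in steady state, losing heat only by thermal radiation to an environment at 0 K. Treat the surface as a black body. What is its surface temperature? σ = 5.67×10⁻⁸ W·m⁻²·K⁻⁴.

Steady state: internal power = radiated power, P = εσA T⁴.
Radiating area A = 2·0.951 = 1.902 m².
T⁴ = P/(εσA) = 893/(1.0·5.67×10⁻⁸·1.902) = 8.281×10⁹ K⁴.
T = (8.281×10⁹)^(1/4).

T ≈ 302 K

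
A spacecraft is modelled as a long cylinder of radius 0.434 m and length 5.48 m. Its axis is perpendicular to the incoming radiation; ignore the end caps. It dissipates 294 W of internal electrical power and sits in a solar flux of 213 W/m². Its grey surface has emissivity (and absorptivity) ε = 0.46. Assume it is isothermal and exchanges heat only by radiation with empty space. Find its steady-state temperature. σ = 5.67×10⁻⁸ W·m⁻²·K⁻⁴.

T ≈ 210 K

At steady state, absorbed solar power + internal power = radiated power.
Absorbed: α·S·A_cross = 0.46·213·4.757 = 466.1 W (cross-section 2rL).
Total input = 466.1 + 294 = 760.1 W.
Radiated: εσ·A_surf·T⁴ with A_surf = 2πrL = 14.94 m².
T⁴ = 760.1/(0.46·5.67×10⁻⁸·14.94) = 1.950×10⁹ K⁴.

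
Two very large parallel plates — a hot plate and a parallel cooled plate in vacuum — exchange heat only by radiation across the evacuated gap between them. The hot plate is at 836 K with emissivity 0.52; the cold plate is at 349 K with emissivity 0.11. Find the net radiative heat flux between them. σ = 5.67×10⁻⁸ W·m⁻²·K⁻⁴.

For two infinite grey parallel plates, q = σ(T₁⁴ − T₂⁴)/(1/ε₁ + 1/ε₂ − 1).
T₁⁴ − T₂⁴ = 4.885×10¹¹ − 1.484×10¹⁰ = 4.736×10¹¹ K⁴.
1/ε₁ + 1/ε₂ − 1 = 1.923 + 9.091 − 1 = 10.01.
q = 5.67×10⁻⁸ × 4.736×10¹¹ / 10.01.

q ≈ 2680 W/m²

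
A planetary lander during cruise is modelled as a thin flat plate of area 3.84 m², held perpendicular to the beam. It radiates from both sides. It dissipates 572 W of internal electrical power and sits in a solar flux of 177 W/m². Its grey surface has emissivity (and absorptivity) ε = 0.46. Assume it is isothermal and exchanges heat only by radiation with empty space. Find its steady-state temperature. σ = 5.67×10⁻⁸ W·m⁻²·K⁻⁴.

T ≈ 258 K

At steady state, absorbed solar power + internal power = radiated power.
Absorbed: α·S·A_cross = 0.46·177·3.840 = 312.7 W (cross-section A).
Total input = 312.7 + 572 = 884.7 W.
Radiated: εσ·A_surf·T⁴ with A_surf = 2A = 7.680 m².
T⁴ = 884.7/(0.46·5.67×10⁻⁸·7.680) = 4.416×10⁹ K⁴.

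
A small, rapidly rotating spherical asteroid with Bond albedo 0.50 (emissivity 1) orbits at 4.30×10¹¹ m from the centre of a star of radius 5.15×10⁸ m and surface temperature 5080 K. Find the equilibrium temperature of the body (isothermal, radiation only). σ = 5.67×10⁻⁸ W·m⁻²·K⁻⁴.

T ≈ 105 K

The star's surface emits σT_*⁴; at distance d the flux is S = σT_*⁴(R_*/d)².
S = 5.67×10⁻⁸·(5080)⁴·(5.15×10⁸/4.30×10¹¹)² = 54.16 W/m².
For an isothermal sphere T⁴ = (1−a)S/(4σ) = 1.194×10⁸ K⁴.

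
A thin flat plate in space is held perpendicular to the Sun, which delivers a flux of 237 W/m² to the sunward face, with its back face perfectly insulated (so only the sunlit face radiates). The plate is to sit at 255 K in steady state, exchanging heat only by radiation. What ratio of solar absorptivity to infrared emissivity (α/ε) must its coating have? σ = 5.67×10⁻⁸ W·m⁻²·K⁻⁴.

Balance: αS·A = εσ·1A·T⁴ ⇒ α/ε = σT⁴/S.
α/ε = 5.67×10⁻⁸·(255)⁴/237 = 5.67×10⁻⁸·4.228×10⁹/237.

α/ε ≈ 1.01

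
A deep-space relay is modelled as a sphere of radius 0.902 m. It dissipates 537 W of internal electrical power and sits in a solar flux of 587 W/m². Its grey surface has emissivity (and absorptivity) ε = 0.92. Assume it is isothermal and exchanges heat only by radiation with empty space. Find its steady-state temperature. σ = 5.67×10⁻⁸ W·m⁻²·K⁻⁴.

T ≈ 245 K

At steady state, absorbed solar power + internal power = radiated power.
Absorbed: α·S·A_cross = 0.92·587·2.556 = 1380 W (cross-section πr²).
Total input = 1380 + 537 = 1917 W.
Radiated: εσ·A_surf·T⁴ with A_surf = 4πr² = 10.22 m².
T⁴ = 1917/(0.92·5.67×10⁻⁸·10.22) = 3.595×10⁹ K⁴.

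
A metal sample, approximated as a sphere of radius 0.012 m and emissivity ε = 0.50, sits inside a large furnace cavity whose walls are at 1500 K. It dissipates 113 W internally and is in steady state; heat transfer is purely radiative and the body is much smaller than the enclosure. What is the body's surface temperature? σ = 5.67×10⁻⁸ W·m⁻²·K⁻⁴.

For a small grey body in a large enclosure, net radiated power = εσA(T⁴ − T_w⁴).
Steady state: P = εσA(T⁴ − T_w⁴) with A = 4πr² = 0.001810 m².
T⁴ = P/(εσA) + T_w⁴ = 113/(0.50·5.67×10⁻⁸·0.001810) + (1500)⁴
    = 2.203×10¹² + 5.062×10¹² = 7.265×10¹² K⁴.

T ≈ 1640 K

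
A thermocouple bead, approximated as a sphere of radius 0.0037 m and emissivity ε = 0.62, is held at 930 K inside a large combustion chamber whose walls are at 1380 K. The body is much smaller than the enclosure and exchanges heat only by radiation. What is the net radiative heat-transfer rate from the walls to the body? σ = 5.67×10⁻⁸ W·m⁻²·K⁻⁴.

For a small grey body in a large enclosure: P_net = εσA(T_body⁴ − T_wall⁴).
A = 4πr² = 1.720×10⁻⁴ m²; T_body⁴ − T_wall⁴ = 7.481×10¹¹ − 3.627×10¹² = -2.879×10¹² K⁴.
|P_net| = 0.62·5.67×10⁻⁸·1.720×10⁻⁴·2.879×10¹².

P_net ≈ 17.4 W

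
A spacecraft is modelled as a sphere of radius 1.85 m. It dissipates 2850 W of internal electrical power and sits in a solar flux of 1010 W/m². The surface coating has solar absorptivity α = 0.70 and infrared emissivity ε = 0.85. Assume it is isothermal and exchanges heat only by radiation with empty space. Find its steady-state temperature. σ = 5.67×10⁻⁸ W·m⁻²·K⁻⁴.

At steady state, absorbed solar power + internal power = radiated power.
Absorbed: α·S·A_cross = 0.70·1010·10.75 = 7602 W (cross-section πr²).
Total input = 7602 + 2850 = 10450 W.
Radiated: εσ·A_surf·T⁴ with A_surf = 4πr² = 43.01 m².
T⁴ = 10450/(0.85·5.67×10⁻⁸·43.01) = 5.042×10⁹ K⁴.

T ≈ 266 K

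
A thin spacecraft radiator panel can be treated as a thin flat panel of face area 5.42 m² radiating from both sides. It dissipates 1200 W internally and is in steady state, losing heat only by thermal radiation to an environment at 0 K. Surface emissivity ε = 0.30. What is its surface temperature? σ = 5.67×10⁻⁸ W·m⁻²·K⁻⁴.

T ≈ 284 K

Steady state: internal power = radiated power, P = εσA T⁴.
Radiating area A = 2·5.42 = 10.84 m².
T⁴ = P/(εσA) = 1200/(0.30·5.67×10⁻⁸·10.84) = 6.508×10⁹ K⁴.
T = (6.508×10⁹)^(1/4).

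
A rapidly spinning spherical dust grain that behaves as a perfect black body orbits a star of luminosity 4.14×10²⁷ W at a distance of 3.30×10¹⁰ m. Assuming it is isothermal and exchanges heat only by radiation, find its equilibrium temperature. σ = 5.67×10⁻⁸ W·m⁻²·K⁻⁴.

First find the stellar flux at distance d: S = L/(4πd²) = 4.14×10²⁷/(4π·(3.30×10¹⁰)²) = 3.025×10⁵ W/m².
For an isothermal sphere, absorbed (1−a)S·πr² = emitted σ·4πr²·T⁴, so T⁴ = (1−a)S/(4σ).
T⁴ = 1.00·3.025×10⁵/(4·5.67×10⁻⁸) = 1.334×10¹² K⁴.

T ≈ 1070 K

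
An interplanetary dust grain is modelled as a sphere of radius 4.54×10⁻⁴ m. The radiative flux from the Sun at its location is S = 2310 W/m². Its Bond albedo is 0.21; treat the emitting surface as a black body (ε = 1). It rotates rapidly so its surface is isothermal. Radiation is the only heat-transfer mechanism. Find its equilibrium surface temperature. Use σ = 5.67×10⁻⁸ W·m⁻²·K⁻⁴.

At equilibrium, absorbed power = emitted power.
Absorbing cross-section = πr² = 6.475×10⁻⁷ m²; emitting surface = 4πr² = 2.590×10⁻⁶ m² (ratio 4).
(1−a)S·A_cross = εσ·A_surf·T⁴  ⇒  T⁴ = (1−a)S/(4σ).
T⁴ = 0.790·2310/(4·5.67×10⁻⁸) = 8.046×10⁹ K⁴.
T = (8.046×10⁹)^(1/4).

T ≈ 300 K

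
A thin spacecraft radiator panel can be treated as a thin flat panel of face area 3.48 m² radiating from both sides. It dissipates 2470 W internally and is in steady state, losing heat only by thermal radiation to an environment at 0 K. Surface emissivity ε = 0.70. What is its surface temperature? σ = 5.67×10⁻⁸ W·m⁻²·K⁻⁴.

Steady state: internal power = radiated power, P = εσA T⁴.
Radiating area A = 2·3.48 = 6.960 m².
T⁴ = P/(εσA) = 2470/(0.70·5.67×10⁻⁸·6.960) = 8.941×10⁹ K⁴.
T = (8.941×10⁹)^(1/4).

T ≈ 308 K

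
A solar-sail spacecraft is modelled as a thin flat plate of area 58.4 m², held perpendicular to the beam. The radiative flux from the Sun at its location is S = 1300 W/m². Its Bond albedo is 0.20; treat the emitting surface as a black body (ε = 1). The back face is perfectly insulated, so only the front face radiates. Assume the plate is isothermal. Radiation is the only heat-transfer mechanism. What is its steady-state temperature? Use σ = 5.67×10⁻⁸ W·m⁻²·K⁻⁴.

At equilibrium, absorbed power = emitted power.
Absorbing cross-section = A = 58.40 m²; emitting surface = A = 58.40 m² (ratio 1).
(1−a)S·A_cross = εσ·A_surf·T⁴  ⇒  T⁴ = (1−a)S/(1σ).
T⁴ = 0.800·1300/(1·5.67×10⁻⁸) = 1.834×10¹⁰ K⁴.
T = (1.834×10¹⁰)^(1/4).

T ≈ 368 K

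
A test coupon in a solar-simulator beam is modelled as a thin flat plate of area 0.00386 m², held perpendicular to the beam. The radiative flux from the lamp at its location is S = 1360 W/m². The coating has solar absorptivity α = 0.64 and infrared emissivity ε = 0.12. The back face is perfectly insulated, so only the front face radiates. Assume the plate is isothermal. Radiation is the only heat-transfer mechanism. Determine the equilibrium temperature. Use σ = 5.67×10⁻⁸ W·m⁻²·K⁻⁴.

At equilibrium, absorbed power = emitted power.
Absorbing cross-section = A = 0.003860 m²; emitting surface = A = 0.003860 m² (ratio 1).
αS·A_cross = εσ·A_surf·T⁴  ⇒  T⁴ = αS/(ε·1σ).
T⁴ = 0.640·1360/(0.12·1·5.67×10⁻⁸) = 1.279×10¹¹ K⁴.
T = (1.279×10¹¹)^(1/4).

T ≈ 598 K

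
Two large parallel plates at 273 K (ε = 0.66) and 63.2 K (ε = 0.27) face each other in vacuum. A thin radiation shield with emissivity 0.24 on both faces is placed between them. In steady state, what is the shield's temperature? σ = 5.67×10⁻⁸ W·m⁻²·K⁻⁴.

In steady state the net flux on the hot side equals that on the cold side.
σ(T₁⁴−T_s⁴)/D₁ = σ(T_s⁴−T₂⁴)/D₂, with D₁ = 1/ε₁+1/ε_s−1 = 4.682, D₂ = 1/ε_s+1/ε₂−1 = 6.870.
Solve for T_s⁴: T_s⁴ = (D₂·T₁⁴ + D₁·T₂⁴)/(D₁+D₂) = 3.310×10⁹ K⁴.

T_s ≈ 240 K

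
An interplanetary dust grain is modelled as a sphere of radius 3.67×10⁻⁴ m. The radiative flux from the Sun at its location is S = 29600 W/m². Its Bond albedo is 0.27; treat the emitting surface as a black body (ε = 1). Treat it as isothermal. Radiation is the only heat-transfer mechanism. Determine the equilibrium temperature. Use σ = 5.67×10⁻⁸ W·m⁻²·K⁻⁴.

At equilibrium, absorbed power = emitted power.
Absorbing cross-section = πr² = 4.231×10⁻⁷ m²; emitting surface = 4πr² = 1.693×10⁻⁶ m² (ratio 4).
(1−a)S·A_cross = εσ·A_surf·T⁴  ⇒  T⁴ = (1−a)S/(4σ).
T⁴ = 0.730·29600/(4·5.67×10⁻⁸) = 9.527×10¹⁰ K⁴.
T = (9.527×10¹⁰)^(1/4).

T ≈ 556 K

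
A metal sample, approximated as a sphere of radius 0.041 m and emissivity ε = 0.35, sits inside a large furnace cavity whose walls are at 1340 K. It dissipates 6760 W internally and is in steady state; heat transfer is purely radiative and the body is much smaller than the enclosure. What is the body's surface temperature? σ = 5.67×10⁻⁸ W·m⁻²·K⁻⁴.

T ≈ 2100 K

For a small grey body in a large enclosure, net radiated power = εσA(T⁴ − T_w⁴).
Steady state: P = εσA(T⁴ − T_w⁴) with A = 4πr² = 0.02112 m².
T⁴ = P/(εσA) + T_w⁴ = 6760/(0.35·5.67×10⁻⁸·0.02112) + (1340)⁴
    = 1.613×10¹³ + 3.224×10¹² = 1.935×10¹³ K⁴.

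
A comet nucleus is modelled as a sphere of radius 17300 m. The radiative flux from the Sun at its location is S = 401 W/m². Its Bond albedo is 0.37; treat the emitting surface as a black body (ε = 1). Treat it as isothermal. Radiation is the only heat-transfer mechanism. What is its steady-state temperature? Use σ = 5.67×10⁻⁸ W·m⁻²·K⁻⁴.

T ≈ 183 K

At equilibrium, absorbed power = emitted power.
Absorbing cross-section = πr² = 9.402×10⁸ m²; emitting surface = 4πr² = 3.761×10⁹ m² (ratio 4).
(1−a)S·A_cross = εσ·A_surf·T⁴  ⇒  T⁴ = (1−a)S/(4σ).
T⁴ = 0.630·401/(4·5.67×10⁻⁸) = 1.114×10⁹ K⁴.
T = (1.114×10⁹)^(1/4).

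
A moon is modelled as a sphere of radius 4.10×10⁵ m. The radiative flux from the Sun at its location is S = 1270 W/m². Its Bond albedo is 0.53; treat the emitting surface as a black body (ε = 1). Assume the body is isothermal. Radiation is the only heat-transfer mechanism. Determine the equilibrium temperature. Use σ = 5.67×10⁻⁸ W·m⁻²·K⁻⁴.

T ≈ 226 K

At equilibrium, absorbed power = emitted power.
Absorbing cross-section = πr² = 5.281×10¹¹ m²; emitting surface = 4πr² = 2.112×10¹² m² (ratio 4).
(1−a)S·A_cross = εσ·A_surf·T⁴  ⇒  T⁴ = (1−a)S/(4σ).
T⁴ = 0.470·1270/(4·5.67×10⁻⁸) = 2.632×10⁹ K⁴.
T = (2.632×10⁹)^(1/4).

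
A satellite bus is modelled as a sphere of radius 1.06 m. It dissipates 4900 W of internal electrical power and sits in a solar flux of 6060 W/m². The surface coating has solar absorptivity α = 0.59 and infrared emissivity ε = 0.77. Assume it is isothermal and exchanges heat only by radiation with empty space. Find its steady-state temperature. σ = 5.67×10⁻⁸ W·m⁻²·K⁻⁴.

At steady state, absorbed solar power + internal power = radiated power.
Absorbed: α·S·A_cross = 0.59·6060·3.530 = 12620 W (cross-section πr²).
Total input = 12620 + 4900 = 17520 W.
Radiated: εσ·A_surf·T⁴ with A_surf = 4πr² = 14.12 m².
T⁴ = 17520/(0.77·5.67×10⁻⁸·14.12) = 2.842×10¹⁰ K⁴.

T ≈ 411 K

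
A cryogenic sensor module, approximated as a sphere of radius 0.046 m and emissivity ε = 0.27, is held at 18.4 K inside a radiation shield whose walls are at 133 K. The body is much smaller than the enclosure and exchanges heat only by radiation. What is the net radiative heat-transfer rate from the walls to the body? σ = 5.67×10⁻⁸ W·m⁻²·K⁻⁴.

For a small grey body in a large enclosure: P_net = εσA(T_body⁴ − T_wall⁴).
A = 4πr² = 0.02659 m²; T_body⁴ − T_wall⁴ = 1.146×10⁵ − 3.129×10⁸ = -3.128×10⁸ K⁴.
|P_net| = 0.27·5.67×10⁻⁸·0.02659·3.128×10⁸.

P_net ≈ 0.127 W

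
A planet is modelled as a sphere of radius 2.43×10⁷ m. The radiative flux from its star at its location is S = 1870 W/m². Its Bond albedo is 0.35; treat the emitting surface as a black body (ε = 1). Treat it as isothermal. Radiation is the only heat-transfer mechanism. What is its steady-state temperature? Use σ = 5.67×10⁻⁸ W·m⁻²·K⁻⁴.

At equilibrium, absorbed power = emitted power.
Absorbing cross-section = πr² = 1.855×10¹⁵ m²; emitting surface = 4πr² = 7.420×10¹⁵ m² (ratio 4).
(1−a)S·A_cross = εσ·A_surf·T⁴  ⇒  T⁴ = (1−a)S/(4σ).
T⁴ = 0.650·1870/(4·5.67×10⁻⁸) = 5.359×10⁹ K⁴.
T = (5.359×10⁹)^(1/4).

T ≈ 271 K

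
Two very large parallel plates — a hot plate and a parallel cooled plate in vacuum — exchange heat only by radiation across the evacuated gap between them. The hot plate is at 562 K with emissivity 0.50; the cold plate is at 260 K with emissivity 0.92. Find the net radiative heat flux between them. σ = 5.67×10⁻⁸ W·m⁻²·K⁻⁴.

For two infinite grey parallel plates, q = σ(T₁⁴ − T₂⁴)/(1/ε₁ + 1/ε₂ − 1).
T₁⁴ − T₂⁴ = 9.976×10¹⁰ − 4.570×10⁹ = 9.519×10¹⁰ K⁴.
1/ε₁ + 1/ε₂ − 1 = 2.000 + 1.087 − 1 = 2.087.
q = 5.67×10⁻⁸ × 9.519×10¹⁰ / 2.087.

q ≈ 2590 W/m²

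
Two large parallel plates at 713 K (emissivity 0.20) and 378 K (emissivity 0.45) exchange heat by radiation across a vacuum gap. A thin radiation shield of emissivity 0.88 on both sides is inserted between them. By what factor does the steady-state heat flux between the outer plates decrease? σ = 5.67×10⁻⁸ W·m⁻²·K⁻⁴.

Without shield: q₀ = σΔ(T⁴)/(1/ε₁+1/ε₂−1) with denominator 6.222.
With shield the two gaps are in series; the resistances add: (1/ε₁+1/ε_s−1)+(1/ε_s+1/ε₂−1) = 5.136+2.359 = 7.495.
Heat-flux ratio q₀/q = 7.495/6.222.

factor ≈ 1.20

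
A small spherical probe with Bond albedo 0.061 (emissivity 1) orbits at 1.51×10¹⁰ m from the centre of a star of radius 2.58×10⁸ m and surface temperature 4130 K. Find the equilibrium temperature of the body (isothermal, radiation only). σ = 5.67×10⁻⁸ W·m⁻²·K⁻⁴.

The star's surface emits σT_*⁴; at distance d the flux is S = σT_*⁴(R_*/d)².
S = 5.67×10⁻⁸·(4130)⁴·(2.58×10⁸/1.51×10¹⁰)² = 4816 W/m².
For an isothermal sphere T⁴ = (1−a)S/(4σ) = 1.994×10¹⁰ K⁴.

T ≈ 376 K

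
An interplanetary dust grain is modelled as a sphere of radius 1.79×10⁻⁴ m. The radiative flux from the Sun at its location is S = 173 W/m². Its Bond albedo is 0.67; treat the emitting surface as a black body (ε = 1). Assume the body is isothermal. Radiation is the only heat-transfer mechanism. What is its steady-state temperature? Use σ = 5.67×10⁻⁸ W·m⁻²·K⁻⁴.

T ≈ 126 K

At equilibrium, absorbed power = emitted power.
Absorbing cross-section = πr² = 1.007×10⁻⁷ m²; emitting surface = 4πr² = 4.026×10⁻⁷ m² (ratio 4).
(1−a)S·A_cross = εσ·A_surf·T⁴  ⇒  T⁴ = (1−a)S/(4σ).
T⁴ = 0.330·173/(4·5.67×10⁻⁸) = 2.517×10⁸ K⁴.
T = (2.517×10⁸)^(1/4).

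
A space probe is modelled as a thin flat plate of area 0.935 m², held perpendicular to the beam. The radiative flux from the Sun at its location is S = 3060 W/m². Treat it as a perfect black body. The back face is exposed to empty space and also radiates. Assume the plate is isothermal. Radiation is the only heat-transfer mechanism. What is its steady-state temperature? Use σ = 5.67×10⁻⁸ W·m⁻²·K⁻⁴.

At equilibrium, absorbed power = emitted power.
Absorbing cross-section = A = 0.9350 m²; emitting surface = 2A = 1.870 m² (ratio 2).
S·A_cross = εσ·A_surf·T⁴  ⇒  T⁴ = S/(2σ).
T⁴ = 1.00·3060/(2·5.67×10⁻⁸) = 2.698×10¹⁰ K⁴.
T = (2.698×10¹⁰)^(1/4).

T ≈ 405 K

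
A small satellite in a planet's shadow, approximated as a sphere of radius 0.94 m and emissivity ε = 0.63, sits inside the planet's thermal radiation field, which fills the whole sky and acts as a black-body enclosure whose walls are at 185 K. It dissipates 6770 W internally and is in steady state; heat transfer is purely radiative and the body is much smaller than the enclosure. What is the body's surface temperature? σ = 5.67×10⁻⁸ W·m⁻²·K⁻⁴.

T ≈ 367 K

For a small grey body in a large enclosure, net radiated power = εσA(T⁴ − T_w⁴).
Steady state: P = εσA(T⁴ − T_w⁴) with A = 4πr² = 11.10 m².
T⁴ = P/(εσA) + T_w⁴ = 6770/(0.63·5.67×10⁻⁸·11.10) + (185)⁴
    = 1.707×10¹⁰ + 1.171×10⁹ = 1.824×10¹⁰ K⁴.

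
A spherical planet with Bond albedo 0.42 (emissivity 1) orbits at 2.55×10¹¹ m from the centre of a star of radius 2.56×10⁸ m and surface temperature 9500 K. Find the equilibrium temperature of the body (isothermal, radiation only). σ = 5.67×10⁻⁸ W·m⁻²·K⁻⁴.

The star's surface emits σT_*⁴; at distance d the flux is S = σT_*⁴(R_*/d)².
S = 5.67×10⁻⁸·(9500)⁴·(2.56×10⁸/2.55×10¹¹)² = 465.5 W/m².
For an isothermal sphere T⁴ = (1−a)S/(4σ) = 1.190×10⁹ K⁴.

T ≈ 186 K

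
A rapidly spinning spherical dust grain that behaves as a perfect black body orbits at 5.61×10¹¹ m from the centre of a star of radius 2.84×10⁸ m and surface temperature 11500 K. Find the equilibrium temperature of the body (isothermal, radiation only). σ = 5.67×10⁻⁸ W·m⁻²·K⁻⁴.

The star's surface emits σT_*⁴; at distance d the flux is S = σT_*⁴(R_*/d)².
S = 5.67×10⁻⁸·(11500)⁴·(2.84×10⁸/5.61×10¹¹)² = 254.1 W/m².
For an isothermal sphere T⁴ = (1−a)S/(4σ) = 1.121×10⁹ K⁴.

T ≈ 183 K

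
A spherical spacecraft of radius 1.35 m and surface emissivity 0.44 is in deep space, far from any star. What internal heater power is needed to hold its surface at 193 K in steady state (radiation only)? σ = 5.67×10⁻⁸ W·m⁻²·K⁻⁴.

P = εσ·4πr²·T⁴.
4πr² = 22.90 m²; T⁴ = 1.387×10⁹ K⁴.
P = 0.44·5.67×10⁻⁸·22.90·1.387×10⁹.

P ≈ 793 W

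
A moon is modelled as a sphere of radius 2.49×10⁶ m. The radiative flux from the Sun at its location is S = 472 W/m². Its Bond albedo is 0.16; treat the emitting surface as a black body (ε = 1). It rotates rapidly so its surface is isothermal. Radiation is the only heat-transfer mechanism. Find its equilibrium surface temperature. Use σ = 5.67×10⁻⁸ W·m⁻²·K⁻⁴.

T ≈ 204 K

At equilibrium, absorbed power = emitted power.
Absorbing cross-section = πr² = 1.948×10¹³ m²; emitting surface = 4πr² = 7.791×10¹³ m² (ratio 4).
(1−a)S·A_cross = εσ·A_surf·T⁴  ⇒  T⁴ = (1−a)S/(4σ).
T⁴ = 0.840·472/(4·5.67×10⁻⁸) = 1.748×10⁹ K⁴.
T = (1.748×10⁹)^(1/4).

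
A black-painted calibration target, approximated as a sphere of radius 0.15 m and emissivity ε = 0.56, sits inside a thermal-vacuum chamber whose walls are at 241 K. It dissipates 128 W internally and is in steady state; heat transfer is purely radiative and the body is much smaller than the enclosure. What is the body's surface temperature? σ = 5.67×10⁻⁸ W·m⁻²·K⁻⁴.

For a small grey body in a large enclosure, net radiated power = εσA(T⁴ − T_w⁴).
Steady state: P = εσA(T⁴ − T_w⁴) with A = 4πr² = 0.2827 m².
T⁴ = P/(εσA) + T_w⁴ = 128/(0.56·5.67×10⁻⁸·0.2827) + (241)⁴
    = 1.426×10¹⁰ + 3.373×10⁹ = 1.763×10¹⁰ K⁴.

T ≈ 364 K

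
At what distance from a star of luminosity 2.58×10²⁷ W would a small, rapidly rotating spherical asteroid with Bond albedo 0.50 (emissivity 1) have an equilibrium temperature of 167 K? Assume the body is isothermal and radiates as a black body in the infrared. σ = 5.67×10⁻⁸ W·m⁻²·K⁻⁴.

d ≈ 7.63×10¹¹ m

For an isothermal black-emitting sphere, (1−a)S·πr² = σ·4πr²·T⁴ ⇒ S = 4σT⁴/(1−a).
S = 4·5.67×10⁻⁸·(167)⁴/0.500 = 352.8 W/m².
Flux falls as S = L/(4πd²), so d = √(L/(4πS)) = √(2.58×10²⁷/(4π·352.8)).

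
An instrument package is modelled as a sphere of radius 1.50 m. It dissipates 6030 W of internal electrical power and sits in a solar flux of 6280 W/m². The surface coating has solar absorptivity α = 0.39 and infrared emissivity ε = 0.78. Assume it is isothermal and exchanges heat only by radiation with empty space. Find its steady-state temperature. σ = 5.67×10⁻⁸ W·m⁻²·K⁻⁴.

T ≈ 370 K

At steady state, absorbed solar power + internal power = radiated power.
Absorbed: α·S·A_cross = 0.39·6280·7.069 = 17310 W (cross-section πr²).
Total input = 17310 + 6030 = 23340 W.
Radiated: εσ·A_surf·T⁴ with A_surf = 4πr² = 28.27 m².
T⁴ = 23340/(0.78·5.67×10⁻⁸·28.27) = 1.867×10¹⁰ K⁴.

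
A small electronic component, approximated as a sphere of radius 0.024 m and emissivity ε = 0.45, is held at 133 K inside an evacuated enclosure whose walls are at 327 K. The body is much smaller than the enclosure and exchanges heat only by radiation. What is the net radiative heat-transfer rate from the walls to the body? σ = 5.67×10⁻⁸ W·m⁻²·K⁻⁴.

P_net ≈ 2.05 W

For a small grey body in a large enclosure: P_net = εσA(T_body⁴ − T_wall⁴).
A = 4πr² = 0.007238 m²; T_body⁴ − T_wall⁴ = 3.129×10⁸ − 1.143×10¹⁰ = -1.112×10¹⁰ K⁴.
|P_net| = 0.45·5.67×10⁻⁸·0.007238·1.112×10¹⁰.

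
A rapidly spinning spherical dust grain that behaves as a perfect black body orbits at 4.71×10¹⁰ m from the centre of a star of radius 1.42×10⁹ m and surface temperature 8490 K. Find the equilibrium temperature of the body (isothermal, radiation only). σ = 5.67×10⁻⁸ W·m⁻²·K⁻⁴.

T ≈ 1040 K

The star's surface emits σT_*⁴; at distance d the flux is S = σT_*⁴(R_*/d)².
S = 5.67×10⁻⁸·(8490)⁴·(1.42×10⁹/4.71×10¹⁰)² = 2.678×10⁵ W/m².
For an isothermal sphere T⁴ = (1−a)S/(4σ) = 1.181×10¹² K⁴.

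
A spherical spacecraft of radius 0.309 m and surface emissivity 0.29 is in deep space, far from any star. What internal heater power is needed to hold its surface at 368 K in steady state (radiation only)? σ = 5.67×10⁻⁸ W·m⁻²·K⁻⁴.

P ≈ 362 W

P = εσ·4πr²·T⁴.
4πr² = 1.200 m²; T⁴ = 1.834×10¹⁰ K⁴.
P = 0.29·5.67×10⁻⁸·1.200·1.834×10¹⁰.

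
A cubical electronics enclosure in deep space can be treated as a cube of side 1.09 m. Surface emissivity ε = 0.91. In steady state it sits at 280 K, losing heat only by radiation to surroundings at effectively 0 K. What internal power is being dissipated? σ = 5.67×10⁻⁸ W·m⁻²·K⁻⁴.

Steady state: P = εσA T⁴.
A = 6L² = 7.129 m²; T⁴ = (280)⁴ = 6.147×10⁹ K⁴.
P = 0.91 × 5.67×10⁻⁸ × 7.129 × 6.147×10⁹.

P ≈ 2260 W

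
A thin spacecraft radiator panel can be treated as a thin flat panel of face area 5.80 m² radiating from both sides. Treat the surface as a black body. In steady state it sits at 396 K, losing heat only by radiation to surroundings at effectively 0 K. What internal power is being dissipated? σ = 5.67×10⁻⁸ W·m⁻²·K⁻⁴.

P ≈ 16200 W

Steady state: P = εσA T⁴.
A = 2·5.80 = 11.60 m²; T⁴ = (396)⁴ = 2.459×10¹⁰ K⁴.
P = 1.0 × 5.67×10⁻⁸ × 11.60 × 2.459×10¹⁰.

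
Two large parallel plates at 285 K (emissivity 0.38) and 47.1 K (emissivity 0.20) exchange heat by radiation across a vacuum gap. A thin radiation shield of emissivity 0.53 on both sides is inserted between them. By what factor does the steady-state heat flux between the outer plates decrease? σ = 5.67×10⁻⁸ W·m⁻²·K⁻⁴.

Without shield: q₀ = σΔ(T⁴)/(1/ε₁+1/ε₂−1) with denominator 6.632.
With shield the two gaps are in series; the resistances add: (1/ε₁+1/ε_s−1)+(1/ε_s+1/ε₂−1) = 3.518+5.887 = 9.405.
Heat-flux ratio q₀/q = 9.405/6.632.

factor ≈ 1.42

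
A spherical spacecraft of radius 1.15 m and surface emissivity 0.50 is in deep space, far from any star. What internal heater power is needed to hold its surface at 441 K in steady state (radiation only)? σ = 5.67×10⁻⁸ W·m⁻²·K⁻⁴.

P ≈ 17800 W

P = εσ·4πr²·T⁴.
4πr² = 16.62 m²; T⁴ = 3.782×10¹⁰ K⁴.
P = 0.50·5.67×10⁻⁸·16.62·3.782×10¹⁰.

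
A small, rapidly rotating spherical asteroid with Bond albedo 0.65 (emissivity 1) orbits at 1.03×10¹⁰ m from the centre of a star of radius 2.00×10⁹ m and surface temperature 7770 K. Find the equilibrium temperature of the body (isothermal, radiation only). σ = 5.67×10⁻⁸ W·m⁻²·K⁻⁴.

T ≈ 1860 K

The star's surface emits σT_*⁴; at distance d the flux is S = σT_*⁴(R_*/d)².
S = 5.67×10⁻⁸·(7770)⁴·(2.00×10⁹/1.03×10¹⁰)² = 7.792×10⁶ W/m².
For an isothermal sphere T⁴ = (1−a)S/(4σ) = 1.202×10¹³ K⁴.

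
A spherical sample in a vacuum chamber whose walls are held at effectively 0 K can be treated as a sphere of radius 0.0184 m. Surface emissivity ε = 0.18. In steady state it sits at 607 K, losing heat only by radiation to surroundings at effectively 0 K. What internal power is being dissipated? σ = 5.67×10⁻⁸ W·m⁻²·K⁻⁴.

Steady state: P = εσA T⁴.
A = 4πr² = 0.004254 m²; T⁴ = (607)⁴ = 1.358×10¹¹ K⁴.
P = 0.18 × 5.67×10⁻⁸ × 0.004254 × 1.358×10¹¹.

P ≈ 5.89 W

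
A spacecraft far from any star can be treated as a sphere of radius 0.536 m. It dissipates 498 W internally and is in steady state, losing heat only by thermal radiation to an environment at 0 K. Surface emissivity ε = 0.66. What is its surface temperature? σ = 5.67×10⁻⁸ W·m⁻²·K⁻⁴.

Steady state: internal power = radiated power, P = εσA T⁴.
Radiating area A = 4πr² = 3.610 m².
T⁴ = P/(εσA) = 498/(0.66·5.67×10⁻⁸·3.610) = 3.686×10⁹ K⁴.
T = (3.686×10⁹)^(1/4).

T ≈ 246 K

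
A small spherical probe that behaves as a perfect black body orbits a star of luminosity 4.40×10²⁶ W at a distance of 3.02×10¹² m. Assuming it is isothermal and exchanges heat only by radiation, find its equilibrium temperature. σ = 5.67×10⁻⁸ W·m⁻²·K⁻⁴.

First find the stellar flux at distance d: S = L/(4πd²) = 4.40×10²⁶/(4π·(3.02×10¹²)²) = 3.839 W/m².
For an isothermal sphere, absorbed (1−a)S·πr² = emitted σ·4πr²·T⁴, so T⁴ = (1−a)S/(4σ).
T⁴ = 1.00·3.839/(4·5.67×10⁻⁸) = 1.693×10⁷ K⁴.

T ≈ 64.1 K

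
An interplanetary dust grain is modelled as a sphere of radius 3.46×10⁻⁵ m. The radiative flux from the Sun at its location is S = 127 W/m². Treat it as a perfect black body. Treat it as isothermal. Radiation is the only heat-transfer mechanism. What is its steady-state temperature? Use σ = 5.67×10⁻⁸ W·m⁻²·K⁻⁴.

T ≈ 154 K

At equilibrium, absorbed power = emitted power.
Absorbing cross-section = πr² = 3.761×10⁻⁹ m²; emitting surface = 4πr² = 1.504×10⁻⁸ m² (ratio 4).
S·A_cross = εσ·A_surf·T⁴  ⇒  T⁴ = S/(4σ).
T⁴ = 1.00·127/(4·5.67×10⁻⁸) = 5.600×10⁸ K⁴.
T = (5.600×10⁸)^(1/4).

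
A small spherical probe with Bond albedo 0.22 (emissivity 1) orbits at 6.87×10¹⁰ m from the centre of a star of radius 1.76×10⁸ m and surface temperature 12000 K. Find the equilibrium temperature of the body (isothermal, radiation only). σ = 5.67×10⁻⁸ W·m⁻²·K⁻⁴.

T ≈ 404 K

The star's surface emits σT_*⁴; at distance d the flux is S = σT_*⁴(R_*/d)².
S = 5.67×10⁻⁸·(12000)⁴·(1.76×10⁸/6.87×10¹⁰)² = 7716 W/m².
For an isothermal sphere T⁴ = (1−a)S/(4σ) = 2.654×10¹⁰ K⁴.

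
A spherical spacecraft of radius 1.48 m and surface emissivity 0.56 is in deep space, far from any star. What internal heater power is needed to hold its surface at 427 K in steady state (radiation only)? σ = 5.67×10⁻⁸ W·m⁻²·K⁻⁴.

P ≈ 29100 W

P = εσ·4πr²·T⁴.
4πr² = 27.53 m²; T⁴ = 3.324×10¹⁰ K⁴.
P = 0.56·5.67×10⁻⁸·27.53·3.324×10¹⁰.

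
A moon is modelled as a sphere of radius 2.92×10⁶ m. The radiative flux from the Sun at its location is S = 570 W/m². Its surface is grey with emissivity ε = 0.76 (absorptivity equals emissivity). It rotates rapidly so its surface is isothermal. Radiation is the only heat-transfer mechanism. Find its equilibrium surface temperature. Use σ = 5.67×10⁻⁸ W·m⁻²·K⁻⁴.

T ≈ 224 K

At equilibrium, absorbed power = emitted power.
Absorbing cross-section = πr² = 2.679×10¹³ m²; emitting surface = 4πr² = 1.071×10¹⁴ m² (ratio 4).
εS·A_cross = εσ·A_surf·T⁴  ⇒  T⁴ = S/(4σ)   (ε cancels).
T⁴ = 570/(4·5.67×10⁻⁸) = 2.513×10⁹ K⁴.
T = (2.513×10⁹)^(1/4).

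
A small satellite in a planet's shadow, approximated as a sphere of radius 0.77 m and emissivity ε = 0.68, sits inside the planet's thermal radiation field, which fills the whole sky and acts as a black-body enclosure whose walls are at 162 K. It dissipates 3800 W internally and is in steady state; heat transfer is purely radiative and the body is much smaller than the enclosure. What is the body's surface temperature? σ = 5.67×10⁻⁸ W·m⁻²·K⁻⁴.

For a small grey body in a large enclosure, net radiated power = εσA(T⁴ − T_w⁴).
Steady state: P = εσA(T⁴ − T_w⁴) with A = 4πr² = 7.451 m².
T⁴ = P/(εσA) + T_w⁴ = 3800/(0.68·5.67×10⁻⁸·7.451) + (162)⁴
    = 1.323×10¹⁰ + 6.887×10⁸ = 1.392×10¹⁰ K⁴.

T ≈ 343 K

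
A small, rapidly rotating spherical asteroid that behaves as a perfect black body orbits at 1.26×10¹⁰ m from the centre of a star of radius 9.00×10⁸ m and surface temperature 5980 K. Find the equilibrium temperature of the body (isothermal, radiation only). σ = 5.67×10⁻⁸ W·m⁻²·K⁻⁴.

T ≈ 1130 K

The star's surface emits σT_*⁴; at distance d the flux is S = σT_*⁴(R_*/d)².
S = 5.67×10⁻⁸·(5980)⁴·(9.00×10⁸/1.26×10¹⁰)² = 3.699×10⁵ W/m².
For an isothermal sphere T⁴ = (1−a)S/(4σ) = 1.631×10¹² K⁴.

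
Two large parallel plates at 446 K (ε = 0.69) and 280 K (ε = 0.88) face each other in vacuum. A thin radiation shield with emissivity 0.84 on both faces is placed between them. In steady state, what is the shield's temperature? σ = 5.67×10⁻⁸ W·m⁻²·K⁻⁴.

In steady state the net flux on the hot side equals that on the cold side.
σ(T₁⁴−T_s⁴)/D₁ = σ(T_s⁴−T₂⁴)/D₂, with D₁ = 1/ε₁+1/ε_s−1 = 1.640, D₂ = 1/ε_s+1/ε₂−1 = 1.327.
Solve for T_s⁴: T_s⁴ = (D₂·T₁⁴ + D₁·T₂⁴)/(D₁+D₂) = 2.109×10¹⁰ K⁴.

T_s ≈ 381 K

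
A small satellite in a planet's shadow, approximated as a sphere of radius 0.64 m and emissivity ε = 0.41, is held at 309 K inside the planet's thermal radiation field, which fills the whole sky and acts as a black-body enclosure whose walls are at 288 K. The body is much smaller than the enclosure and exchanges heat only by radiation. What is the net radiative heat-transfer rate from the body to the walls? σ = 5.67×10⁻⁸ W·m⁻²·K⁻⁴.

For a small grey body in a large enclosure: P_net = εσA(T_body⁴ − T_wall⁴).
A = 4πr² = 5.147 m²; T_body⁴ − T_wall⁴ = 9.117×10⁹ − 6.880×10⁹ = 2.237×10⁹ K⁴.
|P_net| = 0.41·5.67×10⁻⁸·5.147·2.237×10⁹.

P_net ≈ 268 W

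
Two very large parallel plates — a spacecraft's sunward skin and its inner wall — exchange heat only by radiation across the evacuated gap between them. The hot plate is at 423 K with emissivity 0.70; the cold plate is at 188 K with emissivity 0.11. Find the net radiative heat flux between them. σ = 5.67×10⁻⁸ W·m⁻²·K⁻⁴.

For two infinite grey parallel plates, q = σ(T₁⁴ − T₂⁴)/(1/ε₁ + 1/ε₂ − 1).
T₁⁴ − T₂⁴ = 3.202×10¹⁰ − 1.249×10⁹ = 3.077×10¹⁰ K⁴.
1/ε₁ + 1/ε₂ − 1 = 1.429 + 9.091 − 1 = 9.519.
q = 5.67×10⁻⁸ × 3.077×10¹⁰ / 9.519.

q ≈ 183 W/m²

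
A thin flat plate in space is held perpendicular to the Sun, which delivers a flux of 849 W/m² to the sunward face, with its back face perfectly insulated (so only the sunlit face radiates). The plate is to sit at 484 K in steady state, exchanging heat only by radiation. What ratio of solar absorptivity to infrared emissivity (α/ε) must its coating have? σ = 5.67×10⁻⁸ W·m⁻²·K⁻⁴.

α/ε ≈ 3.66

Balance: αS·A = εσ·1A·T⁴ ⇒ α/ε = σT⁴/S.
α/ε = 5.67×10⁻⁸·(484)⁴/849 = 5.67×10⁻⁸·5.488×10¹⁰/849.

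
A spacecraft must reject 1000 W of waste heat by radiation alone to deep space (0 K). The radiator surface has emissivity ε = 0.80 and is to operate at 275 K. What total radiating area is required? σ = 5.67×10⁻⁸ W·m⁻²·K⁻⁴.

A ≈ 3.85 m²

P = εσA T⁴ ⇒ A = P/(εσT⁴).
T⁴ = 5.719×10⁹ K⁴.
A = 1000/(0.80 × 5.67×10⁻⁸ × 5.719×10⁹).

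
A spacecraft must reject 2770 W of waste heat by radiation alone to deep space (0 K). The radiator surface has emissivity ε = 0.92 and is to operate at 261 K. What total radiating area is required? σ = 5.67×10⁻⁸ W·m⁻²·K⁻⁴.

P = εσA T⁴ ⇒ A = P/(εσT⁴).
T⁴ = 4.640×10⁹ K⁴.
A = 2770/(0.92 × 5.67×10⁻⁸ × 4.640×10⁹).

A ≈ 11.4 m²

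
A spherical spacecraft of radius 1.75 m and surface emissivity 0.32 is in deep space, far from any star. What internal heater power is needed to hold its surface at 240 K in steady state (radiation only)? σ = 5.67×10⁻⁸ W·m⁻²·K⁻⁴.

P ≈ 2320 W

P = εσ·4πr²·T⁴.
4πr² = 38.48 m²; T⁴ = 3.318×10⁹ K⁴.
P = 0.32·5.67×10⁻⁸·38.48·3.318×10⁹.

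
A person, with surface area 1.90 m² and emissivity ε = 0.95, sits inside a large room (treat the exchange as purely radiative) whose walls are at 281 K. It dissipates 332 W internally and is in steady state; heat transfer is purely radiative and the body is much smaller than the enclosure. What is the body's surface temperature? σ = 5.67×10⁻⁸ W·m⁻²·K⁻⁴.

T ≈ 312 K

For a small grey body in a large enclosure, net radiated power = εσA(T⁴ − T_w⁴).
Steady state: P = εσA(T⁴ − T_w⁴) with A = 1.90 m².
T⁴ = P/(εσA) + T_w⁴ = 332/(0.95·5.67×10⁻⁸·1.900) + (281)⁴
    = 3.244×10⁹ + 6.235×10⁹ = 9.479×10⁹ K⁴.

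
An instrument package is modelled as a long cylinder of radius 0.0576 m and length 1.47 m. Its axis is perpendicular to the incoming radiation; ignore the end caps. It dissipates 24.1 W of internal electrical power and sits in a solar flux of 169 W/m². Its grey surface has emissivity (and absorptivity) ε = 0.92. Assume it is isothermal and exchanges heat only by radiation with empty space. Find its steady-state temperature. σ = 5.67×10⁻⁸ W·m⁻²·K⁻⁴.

T ≈ 206 K

At steady state, absorbed solar power + internal power = radiated power.
Absorbed: α·S·A_cross = 0.92·169·0.1693 = 26.33 W (cross-section 2rL).
Total input = 26.33 + 24.1 = 50.43 W.
Radiated: εσ·A_surf·T⁴ with A_surf = 2πrL = 0.5320 m².
T⁴ = 50.43/(0.92·5.67×10⁻⁸·0.5320) = 1.817×10⁹ K⁴.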